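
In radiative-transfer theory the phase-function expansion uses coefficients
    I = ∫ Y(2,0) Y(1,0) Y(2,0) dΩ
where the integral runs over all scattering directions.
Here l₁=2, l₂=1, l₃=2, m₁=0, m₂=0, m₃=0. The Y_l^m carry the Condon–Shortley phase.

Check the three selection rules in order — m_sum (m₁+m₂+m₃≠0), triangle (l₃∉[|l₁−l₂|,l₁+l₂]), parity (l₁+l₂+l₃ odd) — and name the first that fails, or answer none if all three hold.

m₁+m₂+m₃ = 0 + 0 + 0 = 0  ✓
triangle: |2−1|=1 ≤ l₃=2 ≤ 2+1=3  ✓
parity: l₁+l₂+l₃ = 5 is odd  ✗

parity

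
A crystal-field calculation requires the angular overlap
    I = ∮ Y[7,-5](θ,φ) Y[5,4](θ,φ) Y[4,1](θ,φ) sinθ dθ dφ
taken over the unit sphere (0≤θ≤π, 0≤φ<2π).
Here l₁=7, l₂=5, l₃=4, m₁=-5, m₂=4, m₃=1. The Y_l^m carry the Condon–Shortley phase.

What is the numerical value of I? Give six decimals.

Rules hold: Σm=0, L=16 even, 2≤4≤12.
N = 15·11·9 = 1485
Δ = 8!·6!·2!/17! = 1/6126120
Racah Σ t=3..5: t=3:−1/69120 t=4:+1/20736 t=5:−1/69120 = 1/51840
⇒ 3j(7 5 4; 0 0 0)² = 280/21879, sgn +1
Racah Σ t=7..8: t=7:−1/1209600 t=8:+1/1935360 = -1/3225600
⇒ 3j(7 5 4; -5 4 1)² = 243/61880, sgn +1
4πI² = N·(3j₀)²·(3jₘ)² = 3645/48841
I = +1·√(0.0746299/4π) = 0.07706400

0.077064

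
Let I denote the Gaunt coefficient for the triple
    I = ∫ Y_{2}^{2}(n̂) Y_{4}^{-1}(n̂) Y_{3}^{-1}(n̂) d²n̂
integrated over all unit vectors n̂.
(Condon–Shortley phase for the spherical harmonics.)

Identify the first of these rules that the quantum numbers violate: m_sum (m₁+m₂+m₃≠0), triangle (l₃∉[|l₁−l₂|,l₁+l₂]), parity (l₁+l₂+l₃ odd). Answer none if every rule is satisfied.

azimuthal sum: 2 − 1 − 1 = 0  ✓
2 ≤ 3 ≤ 6 (triangle on l)  ✓
L = 2 + 4 + 3 = 9 (odd)  ✗

parity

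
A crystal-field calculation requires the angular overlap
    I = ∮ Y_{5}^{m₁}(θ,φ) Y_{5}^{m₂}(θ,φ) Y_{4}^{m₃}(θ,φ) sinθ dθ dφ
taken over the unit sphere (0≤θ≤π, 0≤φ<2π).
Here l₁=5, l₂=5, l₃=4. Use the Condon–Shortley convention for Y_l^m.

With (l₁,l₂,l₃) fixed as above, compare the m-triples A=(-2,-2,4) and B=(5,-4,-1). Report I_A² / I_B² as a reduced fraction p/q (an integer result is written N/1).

Shared (l₁,l₂,l₃)=(5,5,4): N and (l;000)² cancel in I_A²/I_B².
A: Δ = 6!·4!·4!/15! = 1/3153150; Racah Σ t=3..3: t=3:−1/20736 = -1/20736; ⇒ 3j(5 5 4; -2 -2 4)² = 35/1287, sgn -1
B: Δ = 6!·4!·4!/15! = 1/3153150; Racah Σ t=0..0: t=0:+1/103680 = 1/103680; ⇒ 3j(5 5 4; 5 -4 -1)² = 4/143, sgn -1
I_A²/I_B² = (35/1287)/(4/143) = 35/36

35/36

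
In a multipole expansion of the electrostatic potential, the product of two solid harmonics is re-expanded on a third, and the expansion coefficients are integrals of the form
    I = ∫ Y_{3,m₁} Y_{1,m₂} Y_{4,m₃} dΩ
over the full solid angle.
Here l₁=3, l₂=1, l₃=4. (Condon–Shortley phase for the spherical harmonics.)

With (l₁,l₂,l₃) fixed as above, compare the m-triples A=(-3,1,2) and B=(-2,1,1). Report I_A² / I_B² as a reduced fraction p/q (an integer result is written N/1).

1/3

l's match ⇒ only the (l;m) 3-j factors differ between A and B.
A: triangle coeff Δ(3,1,4) = 1/252; Σ_t [0,0]: t=0:+1/1440 = 1/1440; (3j)²=1/252 [(3 1 4; -3 1 2)], sign=+1
B: triangle coeff Δ(3,1,4) = 1/252; Σ_t [0,0]: t=0:+1/240 = 1/240; (3j)²=1/84 [(3 1 4; -2 1 1)], sign=-1
I_A²/I_B² = (1/252)/(1/84) = 1/3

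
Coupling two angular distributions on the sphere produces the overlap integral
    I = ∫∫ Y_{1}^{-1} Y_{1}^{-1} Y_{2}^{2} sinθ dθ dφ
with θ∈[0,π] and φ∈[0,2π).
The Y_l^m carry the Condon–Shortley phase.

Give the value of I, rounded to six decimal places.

Checks pass: Σm=0; 4 even; l₃=2∈[0,2].
(2·1+1)(2·1+1)(2·2+1) = 45
Δ: 0! 2! 2! / 5! → 1/30
sum: t=0:+1/1 = 1/1
3j²(1 1 2; 0 0 0) = Δ·Π!·Σ² = 2/15  (sign +1)
sum: t=0:+1/4 = 1/4
3j²(1 1 2; -1 -1 2) = Δ·Π!·Σ² = 1/5  (sign +1)
combine: 4πI² = 45·2/15·1/5 = 6/5
take √, sign +1: I = 0.30901936

0.309019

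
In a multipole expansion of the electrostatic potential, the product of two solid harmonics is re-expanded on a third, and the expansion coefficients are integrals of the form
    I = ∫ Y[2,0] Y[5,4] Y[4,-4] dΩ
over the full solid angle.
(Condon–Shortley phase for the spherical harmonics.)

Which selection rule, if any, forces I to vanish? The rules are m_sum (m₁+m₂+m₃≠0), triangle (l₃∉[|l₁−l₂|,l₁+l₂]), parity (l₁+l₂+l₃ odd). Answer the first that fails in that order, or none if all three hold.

parity

Σmᵢ = 0  ✓
l₃∈[|l₁−l₂|,l₁+l₂]=[3,7], have l₃=4  ✓
Σlᵢ = 11 ⇒ odd  ✗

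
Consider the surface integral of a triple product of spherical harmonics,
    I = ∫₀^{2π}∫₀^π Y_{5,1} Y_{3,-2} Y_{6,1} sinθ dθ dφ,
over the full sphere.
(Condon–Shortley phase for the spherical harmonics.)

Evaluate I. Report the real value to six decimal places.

0.134828

m-sum 0 ✓  L=14 even ✓  2≤6≤8 ✓
Π(2lᵢ+1) = 11×7×13 = 1001
triangle coeff Δ(5,3,6) = 1/675675
Σ_t [0,2]: t=0:+1/8640 t=1:−1/2304 t=2:+1/8640 = -7/34560
(3j)²=7/429 [(5 3 6; 0 0 0)], sign=-1
Σ_t [0,1]: t=0:+1/6912 t=1:−1/17280 = 1/11520
(3j)²=2/143 [(5 3 6; 1 -2 1)], sign=-1
⇒ 4πI² = 98/429
I = (+1)√(98/429/(4π)) = 0.13482780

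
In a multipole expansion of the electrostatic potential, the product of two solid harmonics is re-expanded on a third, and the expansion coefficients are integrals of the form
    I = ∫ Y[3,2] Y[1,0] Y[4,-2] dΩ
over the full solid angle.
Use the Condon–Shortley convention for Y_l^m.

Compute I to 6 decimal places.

0.213244

Rules hold: Σm=0, L=8 even, 2≤4≤4.
N = 7·3·9 = 189
Δ = 0!·6!·2!/9! = 1/252
Racah Σ t=0..0: t=0:+1/36 = 1/36
⇒ 3j(3 1 4; 0 0 0)² = 4/63, sgn +1
Racah Σ t=0..0: t=0:+1/120 = 1/120
⇒ 3j(3 1 4; 2 0 -2)² = 1/21, sgn +1
4πI² = N·(3j₀)²·(3jₘ)² = 4/7
I = +1·√(0.571429/4π) = 0.21324362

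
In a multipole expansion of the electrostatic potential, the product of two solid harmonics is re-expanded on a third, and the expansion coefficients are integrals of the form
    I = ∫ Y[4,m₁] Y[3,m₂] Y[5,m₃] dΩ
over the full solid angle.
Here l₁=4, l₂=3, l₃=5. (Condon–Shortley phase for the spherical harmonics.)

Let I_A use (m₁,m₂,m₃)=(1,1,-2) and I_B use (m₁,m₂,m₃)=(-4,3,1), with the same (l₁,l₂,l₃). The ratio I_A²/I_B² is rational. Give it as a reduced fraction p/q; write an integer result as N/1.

Same 4,3,5: normalisation and zero-m 3j drop out of the ratio.
A: Δ: 2! 6! 4! / 13! → 1/180180; sum: t=0:+1/1728 t=1:−1/288 t=2:+1/960 = -1/540; 3j²(4 3 5; 1 1 -2) = Δ·Π!·Σ² = 128/6435  (sign +1)
B: Δ: 2! 6! 4! / 13! → 1/180180; sum: t=2:+1/34560 = 1/34560; 3j²(4 3 5; -4 3 1) = Δ·Π!·Σ² = 1/429  (sign +1)
I_A²/I_B² = (128/6435)/(1/429) = 128/15

128/15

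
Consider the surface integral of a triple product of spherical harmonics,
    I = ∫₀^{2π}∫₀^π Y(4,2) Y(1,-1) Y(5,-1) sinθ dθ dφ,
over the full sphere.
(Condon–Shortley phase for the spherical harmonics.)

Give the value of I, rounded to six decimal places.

Rules hold: Σm=0, L=10 even, 3≤5≤5.
N = 9·3·11 = 297
Δ = 0!·8!·2!/11! = 1/495
Racah Σ t=0..0: t=0:+1/576 = 1/576
⇒ 3j(4 1 5; 0 0 0)² = 5/99, sgn -1
Racah Σ t=0..0: t=0:+1/2880 = 1/2880
⇒ 3j(4 1 5; 2 -1 -1)² = 2/165, sgn +1
4πI² = N·(3j₀)²·(3jₘ)² = 2/11
I = -1·√(0.181818/4π) = -0.12028562

-0.120286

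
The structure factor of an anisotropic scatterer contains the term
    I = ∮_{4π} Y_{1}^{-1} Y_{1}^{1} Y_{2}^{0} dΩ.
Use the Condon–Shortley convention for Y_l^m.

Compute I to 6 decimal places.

0.126157

Checks pass: Σm=0; 4 even; l₃=2∈[0,2].
(2·1+1)(2·1+1)(2·2+1) = 45
Δ: 0! 2! 2! / 5! → 1/30
sum: t=0:+1/1 = 1/1
3j²(1 1 2; 0 0 0) = Δ·Π!·Σ² = 2/15  (sign +1)
sum: t=0:+1/4 = 1/4
3j²(1 1 2; -1 1 0) = Δ·Π!·Σ² = 1/30  (sign +1)
combine: 4πI² = 45·2/15·1/30 = 1/5
take √, sign +1: I = 0.12615663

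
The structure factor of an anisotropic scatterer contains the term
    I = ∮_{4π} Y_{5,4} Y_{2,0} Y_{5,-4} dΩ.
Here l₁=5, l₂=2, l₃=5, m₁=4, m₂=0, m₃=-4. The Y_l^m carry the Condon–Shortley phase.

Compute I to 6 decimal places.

Checks pass: Σm=0; 12 even; l₃=5∈[3,7].
(2·5+1)(2·2+1)(2·5+1) = 605
Δ: 2! 8! 2! / 13! → 1/38610
sum: t=0:+1/2880 t=1:−1/576 t=2:+1/2880 = -1/960
3j²(5 2 5; 0 0 0) = Δ·Π!·Σ² = 10/429  (sign +1)
sum: t=0:+1/20160 t=1:−1/40320 = 1/40320
3j²(5 2 5; 4 0 -4) = Δ·Π!·Σ² = 6/715  (sign -1)
combine: 4πI² = 605·10/429·6/715 = 20/169
take √, sign -1: I = -0.09704356

-0.097044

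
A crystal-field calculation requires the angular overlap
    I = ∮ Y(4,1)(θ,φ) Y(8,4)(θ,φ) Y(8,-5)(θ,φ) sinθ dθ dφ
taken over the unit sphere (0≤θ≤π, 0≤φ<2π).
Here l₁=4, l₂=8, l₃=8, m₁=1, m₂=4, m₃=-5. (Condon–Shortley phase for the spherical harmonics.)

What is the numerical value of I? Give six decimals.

Checks pass: Σm=0; 20 even; l₃=8∈[4,12].
(2·4+1)(2·8+1)(2·8+1) = 2601
Δ: 4! 4! 12! / 21! → 1/185175900
sum: t=0:+1/557383680 t=1:−1/21772800 t=2:+1/8294400 t=3:−1/21772800 t=4:+1/557383680 = 1/30965760
3j²(4 8 8; 0 0 0) = Δ·Π!·Σ² = 36/4199  (sign +1)
sum: t=0:+1/68976230400 t=1:−1/958003200 t=2:+1/174182400 t=3:−1/313528320 = 1/656916480
3j²(4 8 8; 1 4 -5) = Δ·Π!·Σ² = 5/1292  (sign -1)
combine: 4πI² = 2601·36/4199·5/1292 = 405/4693
take √, sign -1: I = -0.08286999

-0.082870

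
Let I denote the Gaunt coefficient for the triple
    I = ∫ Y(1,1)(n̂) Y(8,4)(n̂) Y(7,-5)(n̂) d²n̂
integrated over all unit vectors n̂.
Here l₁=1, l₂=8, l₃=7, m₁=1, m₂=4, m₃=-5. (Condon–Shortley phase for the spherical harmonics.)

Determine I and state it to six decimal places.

0.074948

m-sum 0 ✓  L=16 even ✓  7≤7≤9 ✓
Π(2lᵢ+1) = 3×17×15 = 765
triangle coeff Δ(1,8,7) = 1/2040
Σ_t [1,1]: t=1:−1/25401600 = -1/25401600
(3j)²=8/255 [(1 8 7; 0 0 0)], sign=+1
Σ_t [0,0]: t=0:+1/1916006400 = 1/1916006400
(3j)²=1/340 [(1 8 7; 1 4 -5)], sign=+1
⇒ 4πI² = 6/85
I = (+1)√(6/85/(4π)) = 0.07494820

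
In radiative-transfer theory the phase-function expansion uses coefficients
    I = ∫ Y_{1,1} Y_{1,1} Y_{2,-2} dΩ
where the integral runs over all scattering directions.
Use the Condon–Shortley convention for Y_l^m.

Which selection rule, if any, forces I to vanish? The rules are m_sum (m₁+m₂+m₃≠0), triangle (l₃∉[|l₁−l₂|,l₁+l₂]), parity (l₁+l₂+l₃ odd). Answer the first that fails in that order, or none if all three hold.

none

azimuthal sum: 1 + 1 − 2 = 0  ✓
0 ≤ 2 ≤ 2 (triangle on l)  ✓
L = 1 + 1 + 2 = 4 (even)  ✓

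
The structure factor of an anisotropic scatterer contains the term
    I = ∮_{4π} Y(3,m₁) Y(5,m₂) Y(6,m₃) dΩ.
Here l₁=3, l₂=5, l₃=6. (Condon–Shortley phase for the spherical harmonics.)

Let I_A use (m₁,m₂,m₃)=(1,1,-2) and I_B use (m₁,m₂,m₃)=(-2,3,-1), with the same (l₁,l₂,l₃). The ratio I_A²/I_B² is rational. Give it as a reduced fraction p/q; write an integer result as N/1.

21/32

l's match ⇒ only the (l;m) 3-j factors differ between A and B.
A: triangle coeff Δ(3,5,6) = 1/675675; Σ_t [0,2]: t=0:+1/11520 t=1:−1/4320 t=2:+1/27648 = -1/9216; (3j)²=2/143 [(3 5 6; 1 1 -2)], sign=-1
B: triangle coeff Δ(3,5,6) = 1/675675; Σ_t [1,2]: t=1:−1/120960 t=2:+1/17280 = 1/20160; (3j)²=64/3003 [(3 5 6; -2 3 -1)], sign=-1
I_A²/I_B² = (2/143)/(64/3003) = 21/32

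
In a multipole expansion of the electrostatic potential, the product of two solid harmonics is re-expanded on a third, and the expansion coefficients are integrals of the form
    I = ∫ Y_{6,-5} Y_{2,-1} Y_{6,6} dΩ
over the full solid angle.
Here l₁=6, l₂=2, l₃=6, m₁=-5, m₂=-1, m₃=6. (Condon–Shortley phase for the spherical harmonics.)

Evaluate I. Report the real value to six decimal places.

0.178412

m-sum 0 ✓  L=14 even ✓  4≤6≤8 ✓
Π(2lᵢ+1) = 13×5×13 = 845
triangle coeff Δ(6,2,6) = 1/90090
Σ_t [0,2]: t=0:+1/69120 t=1:−1/14400 t=2:+1/69120 = -7/172800
(3j)²=14/715 [(6 2 6; 0 0 0)], sign=-1
Σ_t [1,1]: t=1:−1/7257600 = -1/7257600
(3j)²=11/455 [(6 2 6; -5 -1 6)], sign=-1
⇒ 4πI² = 2/5
I = (+1)√(2/5/(4π)) = 0.17841241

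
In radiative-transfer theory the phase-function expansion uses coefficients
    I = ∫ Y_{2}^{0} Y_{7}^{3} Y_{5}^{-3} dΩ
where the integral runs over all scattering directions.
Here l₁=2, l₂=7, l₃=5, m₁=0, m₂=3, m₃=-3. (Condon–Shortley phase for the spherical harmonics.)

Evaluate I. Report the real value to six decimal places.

-0.186208

m-sum 0 ✓  L=14 even ✓  5≤5≤9 ✓
Π(2lᵢ+1) = 5×15×11 = 825
triangle coeff Δ(2,7,5) = 1/15015
Σ_t [2,2]: t=2:+1/57600 = 1/57600
(3j)²=21/715 [(2 7 5; 0 0 0)], sign=-1
Σ_t [2,2]: t=2:+1/322560 = 1/322560
(3j)²=18/1001 [(2 7 5; 0 3 -3)], sign=+1
⇒ 4πI² = 810/1859
I = (-1)√(810/1859/(4π)) = -0.18620781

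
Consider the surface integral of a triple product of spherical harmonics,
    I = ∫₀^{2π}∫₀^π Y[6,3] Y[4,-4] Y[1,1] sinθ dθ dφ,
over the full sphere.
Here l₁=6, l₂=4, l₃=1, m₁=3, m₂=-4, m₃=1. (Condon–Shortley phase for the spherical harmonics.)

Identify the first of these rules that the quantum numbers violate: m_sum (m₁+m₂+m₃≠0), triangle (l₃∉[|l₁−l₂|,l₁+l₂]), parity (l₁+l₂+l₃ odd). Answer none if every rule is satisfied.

Σmᵢ = 0  ✓
l₃∈[|l₁−l₂|,l₁+l₂]=[2,10], have l₃=1  ✗
Σlᵢ = 11 ⇒ odd

triangle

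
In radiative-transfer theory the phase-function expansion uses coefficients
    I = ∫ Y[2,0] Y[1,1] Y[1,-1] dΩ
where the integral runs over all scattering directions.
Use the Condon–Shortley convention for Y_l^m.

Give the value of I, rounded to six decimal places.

Checks pass: Σm=0; 4 even; l₃=1∈[1,3].
(2·2+1)(2·1+1)(2·1+1) = 45
Δ: 2! 2! 0! / 5! → 1/30
sum: t=1:−1/1 = -1/1
3j²(2 1 1; 0 0 0) = Δ·Π!·Σ² = 2/15  (sign +1)
sum: t=2:+1/4 = 1/4
3j²(2 1 1; 0 1 -1) = Δ·Π!·Σ² = 1/30  (sign +1)
combine: 4πI² = 45·2/15·1/30 = 1/5
take √, sign +1: I = 0.12615663

0.126157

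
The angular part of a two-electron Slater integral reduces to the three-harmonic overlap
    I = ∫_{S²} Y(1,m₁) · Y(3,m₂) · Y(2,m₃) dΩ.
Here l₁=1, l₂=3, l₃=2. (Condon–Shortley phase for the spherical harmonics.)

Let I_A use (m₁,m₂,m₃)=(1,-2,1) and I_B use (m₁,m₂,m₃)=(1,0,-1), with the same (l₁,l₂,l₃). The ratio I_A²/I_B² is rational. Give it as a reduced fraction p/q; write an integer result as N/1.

Shared (l₁,l₂,l₃)=(1,3,2): N and (l;000)² cancel in I_A²/I_B².
A: Δ = 2!·0!·4!/7! = 1/105; Racah Σ t=0..0: t=0:+1/12 = 1/12; ⇒ 3j(1 3 2; 1 -2 1)² = 2/21, sgn -1
B: Δ = 2!·0!·4!/7! = 1/105; Racah Σ t=0..0: t=0:+1/12 = 1/12; ⇒ 3j(1 3 2; 1 0 -1)² = 1/35, sgn -1
I_A²/I_B² = (2/21)/(1/35) = 10/3

10/3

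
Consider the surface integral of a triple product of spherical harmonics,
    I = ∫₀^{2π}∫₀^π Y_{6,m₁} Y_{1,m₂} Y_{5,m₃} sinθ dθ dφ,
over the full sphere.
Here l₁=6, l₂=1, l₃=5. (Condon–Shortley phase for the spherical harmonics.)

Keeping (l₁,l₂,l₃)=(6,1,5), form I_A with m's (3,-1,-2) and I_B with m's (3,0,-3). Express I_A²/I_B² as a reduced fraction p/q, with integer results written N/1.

Shared (l₁,l₂,l₃)=(6,1,5): N and (l;000)² cancel in I_A²/I_B².
A: Δ = 2!·10!·0!/13! = 1/858; Racah Σ t=0..0: t=0:+1/60480 = 1/60480; ⇒ 3j(6 1 5; 3 -1 -2)² = 6/143, sgn -1
B: Δ = 2!·10!·0!/13! = 1/858; Racah Σ t=1..1: t=1:−1/80640 = -1/80640; ⇒ 3j(6 1 5; 3 0 -3)² = 9/286, sgn -1
I_A²/I_B² = (6/143)/(9/286) = 4/3

4/3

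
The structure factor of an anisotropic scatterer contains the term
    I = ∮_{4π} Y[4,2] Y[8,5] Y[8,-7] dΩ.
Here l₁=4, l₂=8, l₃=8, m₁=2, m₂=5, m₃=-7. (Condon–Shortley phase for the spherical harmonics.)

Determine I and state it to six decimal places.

-0.166658

m-sum 0 ✓  L=20 even ✓  4≤8≤12 ✓
Π(2lᵢ+1) = 9×17×17 = 2601
triangle coeff Δ(4,8,8) = 1/185175900
Σ_t [0,4]: t=0:+1/557383680 t=1:−1/21772800 t=2:+1/8294400 t=3:−1/21772800 t=4:+1/557383680 = 1/30965760
(3j)²=36/4199 [(4 8 8; 0 0 0)], sign=+1
Σ_t [1,2]: t=1:−1/17244057600 t=2:+1/3832012800 = 1/4926873600
(3j)²=91/5814 [(4 8 8; 2 5 -7)], sign=-1
⇒ 4πI² = 126/361
I = (-1)√(126/361/(4π)) = -0.16665822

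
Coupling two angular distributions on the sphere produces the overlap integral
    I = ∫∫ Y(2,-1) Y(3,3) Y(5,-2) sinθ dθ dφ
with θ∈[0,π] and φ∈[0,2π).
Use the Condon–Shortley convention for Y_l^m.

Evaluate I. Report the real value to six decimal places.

0.063396

Checks pass: Σm=0; 10 even; l₃=5∈[1,5].
(2·2+1)(2·3+1)(2·5+1) = 385
Δ: 0! 4! 6! / 11! → 1/2310
sum: t=0:+1/144 = 1/144
3j²(2 3 5; 0 0 0) = Δ·Π!·Σ² = 10/231  (sign -1)
sum: t=0:+1/4320 = 1/4320
3j²(2 3 5; -1 3 -2) = Δ·Π!·Σ² = 1/330  (sign -1)
combine: 4πI² = 385·10/231·1/330 = 5/99
take √, sign +1: I = 0.06339609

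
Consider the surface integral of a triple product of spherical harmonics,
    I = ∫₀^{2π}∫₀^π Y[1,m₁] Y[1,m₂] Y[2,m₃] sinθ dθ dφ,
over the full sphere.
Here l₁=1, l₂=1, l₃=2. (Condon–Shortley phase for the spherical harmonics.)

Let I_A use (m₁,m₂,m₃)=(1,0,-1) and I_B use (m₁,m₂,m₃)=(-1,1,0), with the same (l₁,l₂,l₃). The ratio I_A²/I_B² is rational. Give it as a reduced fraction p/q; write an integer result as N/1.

3/1

Shared (l₁,l₂,l₃)=(1,1,2): N and (l;000)² cancel in I_A²/I_B².
A: Δ = 0!·2!·2!/5! = 1/30; Racah Σ t=0..0: t=0:+1/2 = 1/2; ⇒ 3j(1 1 2; 1 0 -1)² = 1/10, sgn -1
B: Δ = 0!·2!·2!/5! = 1/30; Racah Σ t=0..0: t=0:+1/4 = 1/4; ⇒ 3j(1 1 2; -1 1 0)² = 1/30, sgn +1
I_A²/I_B² = (1/10)/(1/30) = 3/1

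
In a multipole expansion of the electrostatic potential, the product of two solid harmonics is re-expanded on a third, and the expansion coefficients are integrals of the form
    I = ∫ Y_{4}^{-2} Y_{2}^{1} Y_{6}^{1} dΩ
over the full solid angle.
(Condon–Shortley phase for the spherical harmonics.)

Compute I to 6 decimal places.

Checks pass: Σm=0; 12 even; l₃=6∈[2,6].
(2·4+1)(2·2+1)(2·6+1) = 585
Δ: 0! 8! 4! / 13! → 1/6435
sum: t=0:+1/2304 = 1/2304
3j²(4 2 6; 0 0 0) = Δ·Π!·Σ² = 5/143  (sign +1)
sum: t=0:+1/8640 = 1/8640
3j²(4 2 6; -2 1 1) = Δ·Π!·Σ² = 14/1287  (sign -1)
combine: 4πI² = 585·5/143·14/1287 = 350/1573
take √, sign -1: I = -0.13306527

-0.133065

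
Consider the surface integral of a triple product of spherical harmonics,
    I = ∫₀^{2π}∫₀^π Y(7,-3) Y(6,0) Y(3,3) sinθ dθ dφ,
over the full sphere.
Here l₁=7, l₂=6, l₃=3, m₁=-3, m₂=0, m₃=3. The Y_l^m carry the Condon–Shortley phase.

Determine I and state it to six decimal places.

Checks pass: Σm=0; 16 even; l₃=3∈[1,13].
(2·7+1)(2·6+1)(2·3+1) = 1365
Δ: 10! 4! 2! / 17! → 1/2042040
sum: t=4:+1/207360 t=5:−1/57600 t=6:+1/207360 = -1/129600
3j²(7 6 3; 0 0 0) = Δ·Π!·Σ² = 168/12155  (sign +1)
sum: t=6:+1/829440 = 1/829440
3j²(7 6 3; -3 0 3) = Δ·Π!·Σ² = 225/9724  (sign +1)
combine: 4πI² = 1365·168/12155·225/9724 = 198450/454597
take √, sign +1: I = 0.18638345

0.186383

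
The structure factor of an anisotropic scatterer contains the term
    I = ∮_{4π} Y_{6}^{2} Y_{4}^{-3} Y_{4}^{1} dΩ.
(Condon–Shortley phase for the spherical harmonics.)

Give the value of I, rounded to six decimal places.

-0.165283

Checks pass: Σm=0; 14 even; l₃=4∈[2,10].
(2·6+1)(2·4+1)(2·4+1) = 1053
Δ: 6! 6! 2! / 15! → 1/1261260
sum: t=2:+1/4608 t=3:−1/1296 t=4:+1/4608 = -7/20736
3j²(6 4 4; 0 0 0) = Δ·Π!·Σ² = 20/1287  (sign -1)
sum: t=0:+1/34560 t=1:−1/8640 = -1/11520
3j²(6 4 4; 2 -3 1) = Δ·Π!·Σ² = 3/143  (sign +1)
combine: 4πI² = 1053·20/1287·3/143 = 540/1573
take √, sign -1: I = -0.16528277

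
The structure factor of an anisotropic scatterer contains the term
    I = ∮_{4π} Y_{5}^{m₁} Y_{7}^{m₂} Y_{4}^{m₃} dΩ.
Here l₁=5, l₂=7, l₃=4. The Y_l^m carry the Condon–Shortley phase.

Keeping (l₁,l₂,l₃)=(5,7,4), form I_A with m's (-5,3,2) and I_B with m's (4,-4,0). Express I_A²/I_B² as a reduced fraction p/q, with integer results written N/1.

Shared (l₁,l₂,l₃)=(5,7,4): N and (l;000)² cancel in I_A²/I_B².
A: Δ = 8!·2!·6!/17! = 1/6126120; Racah Σ t=8..8: t=8:+1/3870720 = 1/3870720; ⇒ 3j(5 7 4; -5 3 2)² = 675/136136, sgn +1
B: Δ = 8!·2!·6!/17! = 1/6126120; Racah Σ t=0..1: t=0:+1/1451520 t=1:−1/483840 = -1/725760; ⇒ 3j(5 7 4; 4 -4 0)² = 24/1547, sgn -1
I_A²/I_B² = (675/136136)/(24/1547) = 225/704

225/704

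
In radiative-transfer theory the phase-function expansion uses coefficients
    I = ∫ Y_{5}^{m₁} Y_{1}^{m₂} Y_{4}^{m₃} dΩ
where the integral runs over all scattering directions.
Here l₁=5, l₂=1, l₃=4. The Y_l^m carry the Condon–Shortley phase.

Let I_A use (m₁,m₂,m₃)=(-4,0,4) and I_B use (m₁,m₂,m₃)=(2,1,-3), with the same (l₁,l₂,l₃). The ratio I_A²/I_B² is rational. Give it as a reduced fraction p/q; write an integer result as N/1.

3/1

l's match ⇒ only the (l;m) 3-j factors differ between A and B.
A: triangle coeff Δ(5,1,4) = 1/495; Σ_t [1,1]: t=1:−1/40320 = -1/40320; (3j)²=1/55 [(5 1 4; -4 0 4)], sign=-1
B: triangle coeff Δ(5,1,4) = 1/495; Σ_t [2,2]: t=2:+1/10080 = 1/10080; (3j)²=1/165 [(5 1 4; 2 1 -3)], sign=-1
I_A²/I_B² = (1/55)/(1/165) = 3/1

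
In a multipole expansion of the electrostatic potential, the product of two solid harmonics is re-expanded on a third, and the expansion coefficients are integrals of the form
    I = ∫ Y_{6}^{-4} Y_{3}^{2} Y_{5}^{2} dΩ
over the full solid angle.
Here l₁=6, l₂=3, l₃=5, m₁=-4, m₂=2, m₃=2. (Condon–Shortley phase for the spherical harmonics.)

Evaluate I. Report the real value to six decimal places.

Rules hold: Σm=0, L=14 even, 3≤5≤9.
N = 13·7·11 = 1001
Δ = 4!·8!·2!/15! = 1/675675
Racah Σ t=1..3: t=1:−1/8640 t=2:+1/2304 t=3:−1/8640 = 7/34560
⇒ 3j(6 3 5; 0 0 0)² = 7/429, sgn -1
Racah Σ t=3..4: t=3:−1/60480 t=4:+1/34560 = 1/80640
⇒ 3j(6 3 5; -4 2 2)² = 6/1001, sgn -1
4πI² = N·(3j₀)²·(3jₘ)² = 14/143
I = +1·√(0.0979021/4π) = 0.08826552

0.088266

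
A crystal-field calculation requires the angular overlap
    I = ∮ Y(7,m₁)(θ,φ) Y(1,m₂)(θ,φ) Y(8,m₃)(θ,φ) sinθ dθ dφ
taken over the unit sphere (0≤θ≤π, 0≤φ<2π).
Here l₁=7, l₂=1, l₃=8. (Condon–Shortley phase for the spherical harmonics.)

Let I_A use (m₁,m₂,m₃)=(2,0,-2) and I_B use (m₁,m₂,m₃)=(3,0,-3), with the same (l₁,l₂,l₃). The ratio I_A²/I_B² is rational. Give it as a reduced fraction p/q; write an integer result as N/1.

Shared (l₁,l₂,l₃)=(7,1,8): N and (l;000)² cancel in I_A²/I_B².
A: Δ = 0!·14!·2!/17! = 1/2040; Racah Σ t=0..0: t=0:+1/43545600 = 1/43545600; ⇒ 3j(7 1 8; 2 0 -2)² = 1/34, sgn +1
B: Δ = 0!·14!·2!/17! = 1/2040; Racah Σ t=0..0: t=0:+1/87091200 = 1/87091200; ⇒ 3j(7 1 8; 3 0 -3)² = 11/408, sgn -1
I_A²/I_B² = (1/34)/(11/408) = 12/11

12/11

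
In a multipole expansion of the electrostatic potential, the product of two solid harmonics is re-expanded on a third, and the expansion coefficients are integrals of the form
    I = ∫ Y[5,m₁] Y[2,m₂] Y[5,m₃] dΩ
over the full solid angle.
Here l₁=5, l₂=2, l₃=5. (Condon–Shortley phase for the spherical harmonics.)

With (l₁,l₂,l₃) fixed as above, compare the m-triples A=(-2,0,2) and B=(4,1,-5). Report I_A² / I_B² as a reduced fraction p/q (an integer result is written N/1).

Shared (l₁,l₂,l₃)=(5,2,5): N and (l;000)² cancel in I_A²/I_B².
A: Δ = 2!·8!·2!/13! = 1/38610; Racah Σ t=0..2: t=0:+1/20160 t=1:−1/1440 t=2:+1/2880 = -1/3360; ⇒ 3j(5 2 5; -2 0 2)² = 6/715, sgn +1
B: Δ = 2!·8!·2!/13! = 1/38610; Racah Σ t=1..1: t=1:−1/80640 = -1/80640; ⇒ 3j(5 2 5; 4 1 -5)² = 9/286, sgn -1
I_A²/I_B² = (6/715)/(9/286) = 4/15

4/15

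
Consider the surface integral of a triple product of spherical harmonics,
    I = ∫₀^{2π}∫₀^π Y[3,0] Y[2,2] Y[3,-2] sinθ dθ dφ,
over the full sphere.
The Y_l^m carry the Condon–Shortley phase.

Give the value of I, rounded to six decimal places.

Rules hold: Σm=0, L=8 even, 1≤3≤5.
N = 7·5·7 = 245
Δ = 2!·4!·2!/9! = 1/3780
Racah Σ t=0..2: t=0:+1/24 t=1:−1/4 t=2:+1/24 = -1/6
⇒ 3j(3 2 3; 0 0 0)² = 4/105, sgn +1
Racah Σ t=2..2: t=2:+1/24 = 1/24
⇒ 3j(3 2 3; 0 2 -2)² = 1/21, sgn -1
4πI² = N·(3j₀)²·(3jₘ)² = 4/9
I = -1·√(0.444444/4π) = -0.18806319

-0.188063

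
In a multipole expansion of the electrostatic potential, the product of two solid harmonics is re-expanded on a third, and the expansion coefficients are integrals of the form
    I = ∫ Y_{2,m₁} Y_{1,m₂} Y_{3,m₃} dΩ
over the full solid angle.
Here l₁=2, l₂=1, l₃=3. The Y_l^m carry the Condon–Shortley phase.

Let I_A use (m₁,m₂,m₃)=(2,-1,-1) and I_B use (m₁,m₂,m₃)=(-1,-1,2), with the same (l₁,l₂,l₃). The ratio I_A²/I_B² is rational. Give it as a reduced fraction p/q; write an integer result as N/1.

Same 2,1,3: normalisation and zero-m 3j drop out of the ratio.
A: Δ: 0! 4! 2! / 7! → 1/105; sum: t=0:+1/48 = 1/48; 3j²(2 1 3; 2 -1 -1) = Δ·Π!·Σ² = 1/105  (sign +1)
B: Δ: 0! 4! 2! / 7! → 1/105; sum: t=0:+1/12 = 1/12; 3j²(2 1 3; -1 -1 2) = Δ·Π!·Σ² = 2/21  (sign -1)
I_A²/I_B² = (1/105)/(2/21) = 1/10

1/10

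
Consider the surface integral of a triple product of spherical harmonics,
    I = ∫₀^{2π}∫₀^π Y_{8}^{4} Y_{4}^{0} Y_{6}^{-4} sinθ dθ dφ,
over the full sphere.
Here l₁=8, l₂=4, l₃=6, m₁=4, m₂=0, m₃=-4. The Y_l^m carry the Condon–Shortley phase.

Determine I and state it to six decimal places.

Rules hold: Σm=0, L=18 even, 4≤6≤12.
N = 17·9·13 = 1989
Δ = 6!·10!·2!/19! = 1/23279256
Racah Σ t=2..4: t=2:+1/1658880 t=3:−1/518400 t=4:+1/1658880 = -1/1382400
⇒ 3j(8 4 6; 0 0 0)² = 504/46189, sgn -1
Racah Σ t=2..4: t=2:+1/7741440 t=3:−1/13063680 t=4:+1/348364800 = 29/522547200
⇒ 3j(8 4 6; 4 0 -4)² = 1682/264537, sgn +1
4πI² = N·(3j₀)²·(3jₘ)² = 121104/877591
I = -1·√(0.137996/4π) = -0.10479202

-0.104792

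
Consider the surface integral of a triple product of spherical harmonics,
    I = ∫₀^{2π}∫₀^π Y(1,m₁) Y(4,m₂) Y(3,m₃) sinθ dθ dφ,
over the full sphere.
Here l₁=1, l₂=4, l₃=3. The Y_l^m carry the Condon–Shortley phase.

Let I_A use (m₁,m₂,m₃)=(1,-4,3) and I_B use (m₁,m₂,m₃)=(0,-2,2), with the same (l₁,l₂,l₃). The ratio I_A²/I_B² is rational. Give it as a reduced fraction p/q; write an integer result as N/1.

7/3

Shared (l₁,l₂,l₃)=(1,4,3): N and (l;000)² cancel in I_A²/I_B².
A: Δ = 2!·0!·6!/9! = 1/252; Racah Σ t=0..0: t=0:+1/1440 = 1/1440; ⇒ 3j(1 4 3; 1 -4 3)² = 1/9, sgn +1
B: Δ = 2!·0!·6!/9! = 1/252; Racah Σ t=1..1: t=1:−1/120 = -1/120; ⇒ 3j(1 4 3; 0 -2 2)² = 1/21, sgn +1
I_A²/I_B² = (1/9)/(1/21) = 7/3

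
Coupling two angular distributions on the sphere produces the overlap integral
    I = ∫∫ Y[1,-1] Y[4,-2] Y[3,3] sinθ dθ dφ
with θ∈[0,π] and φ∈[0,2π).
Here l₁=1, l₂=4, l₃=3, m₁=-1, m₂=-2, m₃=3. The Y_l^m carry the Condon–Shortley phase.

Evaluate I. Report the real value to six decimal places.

Rules hold: Σm=0, L=8 even, 3≤3≤5.
N = 3·9·7 = 189
Δ = 2!·0!·6!/9! = 1/252
Racah Σ t=1..1: t=1:−1/36 = -1/36
⇒ 3j(1 4 3; 0 0 0)² = 4/63, sgn +1
Racah Σ t=2..2: t=2:+1/1440 = 1/1440
⇒ 3j(1 4 3; -1 -2 3)² = 1/252, sgn +1
4πI² = N·(3j₀)²·(3jₘ)² = 1/21
I = +1·√(0.047619/4π) = 0.06155813

0.061558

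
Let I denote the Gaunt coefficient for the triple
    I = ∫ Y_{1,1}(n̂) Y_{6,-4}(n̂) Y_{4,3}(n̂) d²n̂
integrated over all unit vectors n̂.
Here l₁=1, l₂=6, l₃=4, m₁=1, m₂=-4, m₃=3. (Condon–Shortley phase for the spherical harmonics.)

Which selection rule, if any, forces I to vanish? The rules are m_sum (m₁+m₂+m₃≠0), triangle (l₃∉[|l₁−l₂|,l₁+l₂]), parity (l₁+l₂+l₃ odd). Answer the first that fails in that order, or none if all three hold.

azimuthal sum: 1 − 4 + 3 = 0  ✓
5 ≤ 4 ≤ 7 (triangle on l)  ✗
L = 1 + 6 + 4 = 11 (odd)

triangle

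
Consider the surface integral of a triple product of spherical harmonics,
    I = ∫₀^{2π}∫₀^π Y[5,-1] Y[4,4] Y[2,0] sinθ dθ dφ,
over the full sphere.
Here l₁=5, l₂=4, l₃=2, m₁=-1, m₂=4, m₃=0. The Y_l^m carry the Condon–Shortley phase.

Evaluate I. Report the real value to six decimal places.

0.000000

-1 + 4 + 0 = 3 ≠ 0: azimuthal integral kills it; I = 0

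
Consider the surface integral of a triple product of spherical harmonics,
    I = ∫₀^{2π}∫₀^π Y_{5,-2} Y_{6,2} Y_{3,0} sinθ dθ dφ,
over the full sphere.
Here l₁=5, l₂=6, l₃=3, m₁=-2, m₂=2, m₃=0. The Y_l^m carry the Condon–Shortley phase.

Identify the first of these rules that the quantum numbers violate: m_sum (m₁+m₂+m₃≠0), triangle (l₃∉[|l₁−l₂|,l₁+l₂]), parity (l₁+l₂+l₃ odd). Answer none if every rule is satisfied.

none

azimuthal sum: -2 + 2 + 0 = 0  ✓
1 ≤ 3 ≤ 11 (triangle on l)  ✓
L = 5 + 6 + 3 = 14 (even)  ✓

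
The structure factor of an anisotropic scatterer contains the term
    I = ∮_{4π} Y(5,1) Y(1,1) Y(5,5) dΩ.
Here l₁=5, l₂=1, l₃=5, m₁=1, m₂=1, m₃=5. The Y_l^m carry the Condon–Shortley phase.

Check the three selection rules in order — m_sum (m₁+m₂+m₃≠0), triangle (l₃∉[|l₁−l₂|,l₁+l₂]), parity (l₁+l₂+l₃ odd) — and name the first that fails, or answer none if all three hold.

azimuthal sum: 1 + 1 + 5 = 7  ✗
4 ≤ 5 ≤ 6 (triangle on l)
L = 5 + 1 + 5 = 11 (odd)

m_sum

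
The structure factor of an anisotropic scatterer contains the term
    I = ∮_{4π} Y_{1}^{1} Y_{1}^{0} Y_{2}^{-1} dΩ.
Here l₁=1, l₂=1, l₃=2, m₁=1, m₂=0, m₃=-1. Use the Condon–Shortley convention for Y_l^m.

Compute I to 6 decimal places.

Rules hold: Σm=0, L=4 even, 0≤2≤2.
N = 3·3·5 = 45
Δ = 0!·2!·2!/5! = 1/30
Racah Σ t=0..0: t=0:+1/1 = 1/1
⇒ 3j(1 1 2; 0 0 0)² = 2/15, sgn +1
Racah Σ t=0..0: t=0:+1/2 = 1/2
⇒ 3j(1 1 2; 1 0 -1)² = 1/10, sgn -1
4πI² = N·(3j₀)²·(3jₘ)² = 3/5
I = -1·√(0.6/4π) = -0.21850969

-0.218510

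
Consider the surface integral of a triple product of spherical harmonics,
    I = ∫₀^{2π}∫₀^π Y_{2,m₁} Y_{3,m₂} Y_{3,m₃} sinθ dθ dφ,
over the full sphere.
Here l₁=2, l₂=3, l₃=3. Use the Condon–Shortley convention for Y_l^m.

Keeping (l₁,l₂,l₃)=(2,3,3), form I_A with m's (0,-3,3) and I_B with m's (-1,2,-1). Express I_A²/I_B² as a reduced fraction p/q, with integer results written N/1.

5/3

l's match ⇒ only the (l;m) 3-j factors differ between A and B.
A: triangle coeff Δ(2,3,3) = 1/3780; Σ_t [0,0]: t=0:+1/96 = 1/96; (3j)²=5/84 [(2 3 3; 0 -3 3)], sign=+1
B: triangle coeff Δ(2,3,3) = 1/3780; Σ_t [1,2]: t=1:−1/48 t=2:+1/12 = 1/16; (3j)²=1/28 [(2 3 3; -1 2 -1)], sign=+1
I_A²/I_B² = (5/84)/(1/28) = 5/3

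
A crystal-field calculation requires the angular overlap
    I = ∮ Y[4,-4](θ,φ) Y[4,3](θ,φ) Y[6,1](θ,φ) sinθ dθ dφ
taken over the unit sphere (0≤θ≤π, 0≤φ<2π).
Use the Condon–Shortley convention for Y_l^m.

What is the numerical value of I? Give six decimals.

0.065188

m-sum 0 ✓  L=14 even ✓  0≤6≤8 ✓
Π(2lᵢ+1) = 9×9×13 = 1053
triangle coeff Δ(4,4,6) = 1/1261260
Σ_t [0,2]: t=0:+1/4608 t=1:−1/1296 t=2:+1/4608 = -7/20736
(3j)²=20/1287 [(4 4 6; 0 0 0)], sign=-1
Σ_t [2,2]: t=2:+1/172800 = 1/172800
(3j)²=7/2145 [(4 4 6; -4 3 1)], sign=-1
⇒ 4πI² = 84/1573
I = (+1)√(84/1573/(4π)) = 0.06518840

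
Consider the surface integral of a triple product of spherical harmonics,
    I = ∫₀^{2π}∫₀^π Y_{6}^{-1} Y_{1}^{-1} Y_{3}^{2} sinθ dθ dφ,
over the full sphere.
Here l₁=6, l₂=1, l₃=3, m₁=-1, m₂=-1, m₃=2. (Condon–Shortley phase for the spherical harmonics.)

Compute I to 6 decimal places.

0.000000

l₃=3 ∉ [5,7] — triangle fails ⇒ I = 0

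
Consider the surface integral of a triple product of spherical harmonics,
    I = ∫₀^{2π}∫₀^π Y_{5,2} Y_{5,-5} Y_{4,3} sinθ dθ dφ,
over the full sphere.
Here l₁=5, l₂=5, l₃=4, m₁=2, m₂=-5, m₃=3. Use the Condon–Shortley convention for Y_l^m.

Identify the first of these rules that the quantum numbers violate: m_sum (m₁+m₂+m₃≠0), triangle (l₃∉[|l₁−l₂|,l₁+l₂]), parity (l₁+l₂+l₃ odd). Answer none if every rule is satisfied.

Σmᵢ = 0  ✓
l₃∈[|l₁−l₂|,l₁+l₂]=[0,10], have l₃=4  ✓
Σlᵢ = 14 ⇒ even  ✓

none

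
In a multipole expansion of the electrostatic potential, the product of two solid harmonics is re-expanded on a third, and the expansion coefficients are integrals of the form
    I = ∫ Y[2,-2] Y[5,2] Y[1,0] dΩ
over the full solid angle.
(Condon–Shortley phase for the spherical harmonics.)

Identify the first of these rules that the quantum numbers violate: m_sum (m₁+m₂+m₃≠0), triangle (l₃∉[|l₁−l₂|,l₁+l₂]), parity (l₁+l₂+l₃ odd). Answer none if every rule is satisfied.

triangle

azimuthal sum: -2 + 2 + 0 = 0  ✓
3 ≤ 1 ≤ 7 (triangle on l)  ✗
L = 2 + 5 + 1 = 8 (even)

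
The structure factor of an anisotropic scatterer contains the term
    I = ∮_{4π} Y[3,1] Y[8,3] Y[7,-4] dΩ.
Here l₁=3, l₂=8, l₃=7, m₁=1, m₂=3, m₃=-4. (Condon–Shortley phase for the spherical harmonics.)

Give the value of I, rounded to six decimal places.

0.147305

m-sum 0 ✓  L=18 even ✓  5≤7≤11 ✓
Π(2lᵢ+1) = 7×17×15 = 1785
triangle coeff Δ(3,8,7) = 1/5290740
Σ_t [1,3]: t=1:−1/7257600 t=2:+1/2073600 t=3:−1/7257600 = 1/4838400
(3j)²=252/20995 [(3 8 7; 0 0 0)], sign=-1
Σ_t [0,2]: t=0:+1/1916006400 t=1:−1/43545600 t=2:+1/17418240 = 67/1916006400
(3j)²=4489/352716 [(3 8 7; 1 3 -4)], sign=-1
⇒ 4πI² = 282807/1037153
I = (+1)√(282807/1037153/(4π)) = 0.14730542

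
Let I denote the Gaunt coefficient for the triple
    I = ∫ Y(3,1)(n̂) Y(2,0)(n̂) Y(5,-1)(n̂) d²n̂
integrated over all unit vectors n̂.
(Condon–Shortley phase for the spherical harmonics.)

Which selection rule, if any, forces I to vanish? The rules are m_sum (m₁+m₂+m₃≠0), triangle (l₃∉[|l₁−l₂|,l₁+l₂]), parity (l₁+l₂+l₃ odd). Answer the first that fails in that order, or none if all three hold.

azimuthal sum: 1 + 0 − 1 = 0  ✓
1 ≤ 5 ≤ 5 (triangle on l)  ✓
L = 3 + 2 + 5 = 10 (even)  ✓

none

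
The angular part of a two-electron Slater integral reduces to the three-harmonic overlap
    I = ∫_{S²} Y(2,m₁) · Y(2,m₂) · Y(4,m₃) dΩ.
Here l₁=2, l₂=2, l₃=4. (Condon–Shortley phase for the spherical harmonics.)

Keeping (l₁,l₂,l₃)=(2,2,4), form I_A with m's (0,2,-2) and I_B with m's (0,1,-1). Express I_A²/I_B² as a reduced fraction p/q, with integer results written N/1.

1/2

Same 2,2,4: normalisation and zero-m 3j drop out of the ratio.
A: Δ: 0! 4! 4! / 9! → 1/630; sum: t=0:+1/96 = 1/96; 3j²(2 2 4; 0 2 -2) = Δ·Π!·Σ² = 1/42  (sign +1)
B: Δ: 0! 4! 4! / 9! → 1/630; sum: t=0:+1/24 = 1/24; 3j²(2 2 4; 0 1 -1) = Δ·Π!·Σ² = 1/21  (sign -1)
I_A²/I_B² = (1/42)/(1/21) = 1/2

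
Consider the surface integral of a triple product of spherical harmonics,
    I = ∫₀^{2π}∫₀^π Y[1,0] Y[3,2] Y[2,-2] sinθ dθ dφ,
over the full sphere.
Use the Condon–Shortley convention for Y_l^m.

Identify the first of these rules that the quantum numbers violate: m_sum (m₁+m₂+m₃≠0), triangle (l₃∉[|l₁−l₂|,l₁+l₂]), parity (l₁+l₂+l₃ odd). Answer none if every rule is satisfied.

none

m₁+m₂+m₃ = 0 + 2 − 2 = 0  ✓
triangle: |1−3|=2 ≤ l₃=2 ≤ 1+3=4  ✓
parity: l₁+l₂+l₃ = 6 is even  ✓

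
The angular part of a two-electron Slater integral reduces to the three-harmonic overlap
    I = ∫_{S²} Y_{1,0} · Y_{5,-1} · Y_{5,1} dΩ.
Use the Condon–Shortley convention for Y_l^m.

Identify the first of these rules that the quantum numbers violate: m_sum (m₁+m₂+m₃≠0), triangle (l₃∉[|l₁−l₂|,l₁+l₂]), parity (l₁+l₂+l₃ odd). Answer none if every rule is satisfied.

parity

Σmᵢ = 0  ✓
l₃∈[|l₁−l₂|,l₁+l₂]=[4,6], have l₃=5  ✓
Σlᵢ = 11 ⇒ odd  ✗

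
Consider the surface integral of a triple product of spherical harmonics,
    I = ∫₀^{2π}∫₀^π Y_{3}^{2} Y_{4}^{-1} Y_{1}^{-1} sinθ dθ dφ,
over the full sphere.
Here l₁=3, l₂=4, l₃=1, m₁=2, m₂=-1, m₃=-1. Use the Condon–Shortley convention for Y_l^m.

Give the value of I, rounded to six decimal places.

Checks pass: Σm=0; 8 even; l₃=1∈[1,7].
(2·3+1)(2·4+1)(2·1+1) = 189
Δ: 6! 0! 2! / 9! → 1/252
sum: t=3:−1/36 = -1/36
3j²(3 4 1; 0 0 0) = Δ·Π!·Σ² = 4/63  (sign +1)
sum: t=1:−1/240 = -1/240
3j²(3 4 1; 2 -1 -1) = Δ·Π!·Σ² = 1/84  (sign -1)
combine: 4πI² = 189·4/63·1/84 = 1/7
take √, sign -1: I = -0.10662181

-0.106622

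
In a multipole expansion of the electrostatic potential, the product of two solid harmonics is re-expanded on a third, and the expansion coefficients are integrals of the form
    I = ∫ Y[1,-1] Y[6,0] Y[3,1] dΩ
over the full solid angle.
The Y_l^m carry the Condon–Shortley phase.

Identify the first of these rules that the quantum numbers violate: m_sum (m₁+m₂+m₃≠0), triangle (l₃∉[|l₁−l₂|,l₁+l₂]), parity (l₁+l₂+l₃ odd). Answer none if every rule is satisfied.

azimuthal sum: -1 + 0 + 1 = 0  ✓
5 ≤ 3 ≤ 7 (triangle on l)  ✗
L = 1 + 6 + 3 = 10 (even)

triangle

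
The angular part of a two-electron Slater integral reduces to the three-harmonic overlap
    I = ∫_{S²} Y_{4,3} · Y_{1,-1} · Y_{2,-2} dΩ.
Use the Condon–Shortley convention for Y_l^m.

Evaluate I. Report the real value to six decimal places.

0.000000

|4−1|≤2≤4+1 violated ⇒ I = 0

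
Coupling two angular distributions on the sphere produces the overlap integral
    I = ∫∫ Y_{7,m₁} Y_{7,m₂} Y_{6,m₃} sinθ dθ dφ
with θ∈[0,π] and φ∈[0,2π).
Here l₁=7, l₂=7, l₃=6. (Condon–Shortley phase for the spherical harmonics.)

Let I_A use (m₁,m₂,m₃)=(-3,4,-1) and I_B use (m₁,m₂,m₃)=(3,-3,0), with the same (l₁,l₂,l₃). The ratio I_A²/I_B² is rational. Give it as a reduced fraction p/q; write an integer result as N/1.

462/38809

l's match ⇒ only the (l;m) 3-j factors differ between A and B.
A: triangle coeff Δ(7,7,6) = 1/2444321880; Σ_t [5,8]: t=5:−1/62208000 t=6:+1/8294400 t=7:−1/8709120 t=8:+1/69672960 = 1/248832000; (3j)²=7/83980 [(7 7 6; -3 4 -1)], sign=-1
B: triangle coeff Δ(7,7,6) = 1/2444321880; Σ_t [0,4]: t=0:+1/92897280 t=1:−1/6531840 t=2:+1/3317760 t=3:−1/10368000 t=4:+1/298598400 = 197/2985984000; (3j)²=38809/5542680 [(7 7 6; 3 -3 0)], sign=+1
I_A²/I_B² = (7/83980)/(38809/5542680) = 462/38809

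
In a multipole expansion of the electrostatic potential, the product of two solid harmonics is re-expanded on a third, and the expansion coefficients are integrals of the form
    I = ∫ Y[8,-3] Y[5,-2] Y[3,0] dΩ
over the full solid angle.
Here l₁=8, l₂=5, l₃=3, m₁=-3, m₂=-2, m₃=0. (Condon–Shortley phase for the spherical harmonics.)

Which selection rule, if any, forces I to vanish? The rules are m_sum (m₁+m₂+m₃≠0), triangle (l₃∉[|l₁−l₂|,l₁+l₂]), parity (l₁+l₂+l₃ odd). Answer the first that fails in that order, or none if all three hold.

m_sum

azimuthal sum: -3 − 2 + 0 = -5  ✗
3 ≤ 3 ≤ 13 (triangle on l)
L = 8 + 5 + 3 = 16 (even)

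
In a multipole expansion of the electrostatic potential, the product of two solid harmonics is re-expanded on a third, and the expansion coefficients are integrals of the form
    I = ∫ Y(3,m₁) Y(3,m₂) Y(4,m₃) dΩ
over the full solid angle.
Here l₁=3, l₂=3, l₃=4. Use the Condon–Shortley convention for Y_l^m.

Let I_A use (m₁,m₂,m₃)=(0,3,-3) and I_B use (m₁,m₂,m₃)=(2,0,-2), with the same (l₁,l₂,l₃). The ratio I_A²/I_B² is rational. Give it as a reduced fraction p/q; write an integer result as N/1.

21/1

l's match ⇒ only the (l;m) 3-j factors differ between A and B.
A: triangle coeff Δ(3,3,4) = 1/34650; Σ_t [2,2]: t=2:+1/288 = 1/288; (3j)²=1/22 [(3 3 4; 0 3 -3)], sign=-1
B: triangle coeff Δ(3,3,4) = 1/34650; Σ_t [0,1]: t=0:+1/72 t=1:−1/96 = 1/288; (3j)²=1/462 [(3 3 4; 2 0 -2)], sign=+1
I_A²/I_B² = (1/22)/(1/462) = 21/1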